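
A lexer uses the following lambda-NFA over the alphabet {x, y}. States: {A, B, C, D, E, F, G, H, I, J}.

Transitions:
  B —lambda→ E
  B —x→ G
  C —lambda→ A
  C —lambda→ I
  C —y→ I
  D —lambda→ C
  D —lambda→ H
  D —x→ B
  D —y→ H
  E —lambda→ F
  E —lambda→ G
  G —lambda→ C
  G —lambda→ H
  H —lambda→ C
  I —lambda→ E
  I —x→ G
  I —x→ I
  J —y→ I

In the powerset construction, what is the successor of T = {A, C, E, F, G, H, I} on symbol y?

{A, C, E, F, G, H, I}

C on y → {I}.
No y-transition from A, E, F, G, H, I.
Union after reading y: {I}.
Now take the lambda-closure:
From I via lambda: add E.
From E via lambda: add F, G.
From G via lambda: add C, H.
From C via lambda: add A.
No new states can be added; the closed set is {A, C, E, F, G, H, I}.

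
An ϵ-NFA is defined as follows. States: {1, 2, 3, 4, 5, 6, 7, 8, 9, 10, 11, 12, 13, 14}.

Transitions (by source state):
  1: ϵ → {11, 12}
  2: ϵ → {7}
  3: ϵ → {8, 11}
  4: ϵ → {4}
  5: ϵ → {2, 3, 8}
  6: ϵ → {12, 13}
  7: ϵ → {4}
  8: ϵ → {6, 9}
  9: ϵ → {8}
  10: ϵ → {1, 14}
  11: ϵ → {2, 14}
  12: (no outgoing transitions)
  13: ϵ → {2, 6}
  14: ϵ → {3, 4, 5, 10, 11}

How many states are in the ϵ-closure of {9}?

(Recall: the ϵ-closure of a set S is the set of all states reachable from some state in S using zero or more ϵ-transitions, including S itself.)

Start with {9}.
From 9 via ϵ: add 8.
From 8 via ϵ: add 6.
From 6 via ϵ: add 12, 13.
From 13 via ϵ: add 2.
From 2 via ϵ: add 7.
From 7 via ϵ: add 4.
ϵ-closure = {2, 4, 6, 7, 8, 9, 12, 13}, which has 8 states.

8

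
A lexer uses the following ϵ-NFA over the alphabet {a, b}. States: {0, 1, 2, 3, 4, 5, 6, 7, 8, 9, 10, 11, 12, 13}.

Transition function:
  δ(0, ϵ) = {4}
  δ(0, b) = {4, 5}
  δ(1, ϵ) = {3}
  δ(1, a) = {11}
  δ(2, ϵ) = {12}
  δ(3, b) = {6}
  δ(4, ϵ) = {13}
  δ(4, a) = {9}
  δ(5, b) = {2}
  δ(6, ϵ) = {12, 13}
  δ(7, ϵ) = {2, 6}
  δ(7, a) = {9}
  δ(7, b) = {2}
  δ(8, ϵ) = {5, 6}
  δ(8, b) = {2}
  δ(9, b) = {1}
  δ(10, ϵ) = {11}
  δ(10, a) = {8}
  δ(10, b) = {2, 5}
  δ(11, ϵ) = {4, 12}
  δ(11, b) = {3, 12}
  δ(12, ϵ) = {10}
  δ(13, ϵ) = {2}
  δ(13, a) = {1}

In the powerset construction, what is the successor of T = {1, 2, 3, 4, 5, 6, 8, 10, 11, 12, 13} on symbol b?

{2, 3, 4, 5, 6, 10, 11, 12, 13}

3 on b → {6}.
5 on b → {2}.
8 on b → {2}.
10 on b → {2, 5}.
11 on b → {3, 12}.
No b-transition from 1, 2, 4, 6, 12, 13.
Union after reading b: {2, 3, 5, 6, 12}.
Now take the ϵ-closure:
From 6 via ϵ: add 13.
From 12 via ϵ: add 10.
From 10 via ϵ: add 11.
From 11 via ϵ: add 4.
No new states can be added; the closed set is {2, 3, 4, 5, 6, 10, 11, 12, 13}.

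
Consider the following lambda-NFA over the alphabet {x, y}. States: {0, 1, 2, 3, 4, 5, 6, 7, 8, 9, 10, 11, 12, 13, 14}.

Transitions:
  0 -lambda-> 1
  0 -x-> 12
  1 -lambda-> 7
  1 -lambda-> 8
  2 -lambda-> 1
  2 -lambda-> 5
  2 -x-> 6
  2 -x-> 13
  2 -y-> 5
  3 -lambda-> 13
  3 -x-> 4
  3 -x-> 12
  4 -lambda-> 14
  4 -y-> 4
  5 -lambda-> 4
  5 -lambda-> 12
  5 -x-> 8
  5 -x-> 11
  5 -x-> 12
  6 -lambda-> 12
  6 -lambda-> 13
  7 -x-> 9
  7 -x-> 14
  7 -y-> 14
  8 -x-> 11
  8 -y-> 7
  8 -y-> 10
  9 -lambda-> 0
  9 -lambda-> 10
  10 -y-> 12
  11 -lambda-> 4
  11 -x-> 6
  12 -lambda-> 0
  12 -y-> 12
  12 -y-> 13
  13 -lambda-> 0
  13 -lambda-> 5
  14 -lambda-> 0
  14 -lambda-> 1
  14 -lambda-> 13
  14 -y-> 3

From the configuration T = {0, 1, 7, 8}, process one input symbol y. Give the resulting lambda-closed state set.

{0, 1, 4, 5, 7, 8, 10, 12, 13, 14}

7 on y → {14}.
8 on y → {7, 10}.
No y-transition from 0, 1.
Union after reading y: {7, 10, 14}.
Now take the lambda-closure:
From 14 via lambda: add 0, 1, 13.
From 1 via lambda: add 8.
From 13 via lambda: add 5.
From 5 via lambda: add 4, 12.
No new states can be added; the closed set is {0, 1, 4, 5, 7, 8, 10, 12, 13, 14}.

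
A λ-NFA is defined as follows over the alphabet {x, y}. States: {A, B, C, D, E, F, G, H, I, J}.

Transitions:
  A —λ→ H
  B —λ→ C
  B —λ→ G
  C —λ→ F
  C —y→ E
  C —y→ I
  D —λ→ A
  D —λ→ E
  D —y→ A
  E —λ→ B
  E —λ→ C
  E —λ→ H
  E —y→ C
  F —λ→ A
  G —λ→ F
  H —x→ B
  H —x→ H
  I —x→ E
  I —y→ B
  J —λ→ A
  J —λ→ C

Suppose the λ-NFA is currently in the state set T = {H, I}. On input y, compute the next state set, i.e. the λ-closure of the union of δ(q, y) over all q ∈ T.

{A, B, C, F, G, H}

I on y → {B}.
No y-transition from H.
Union after reading y: {B}.
Now take the λ-closure:
From B via λ: add C, G.
From C via λ: add F.
From F via λ: add A.
From A via λ: add H.
No new states can be added; the closed set is {A, B, C, F, G, H}.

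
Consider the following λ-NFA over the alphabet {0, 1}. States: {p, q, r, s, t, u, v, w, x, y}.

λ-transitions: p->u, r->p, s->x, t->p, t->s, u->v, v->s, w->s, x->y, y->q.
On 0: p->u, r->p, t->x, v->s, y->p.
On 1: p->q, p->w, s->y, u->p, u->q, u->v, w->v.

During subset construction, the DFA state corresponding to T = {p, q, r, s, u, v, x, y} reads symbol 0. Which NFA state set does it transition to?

p on 0 → {u}.
r on 0 → {p}.
v on 0 → {s}.
y on 0 → {p}.
No 0-transition from q, s, u, x.
Union after reading 0: {p, s, u}.
Now take the λ-closure:
From s via λ: add x.
From u via λ: add v.
From x via λ: add y.
From y via λ: add q.
No new states can be added; the closed set is {p, q, s, u, v, x, y}.

{p, q, s, u, v, x, y}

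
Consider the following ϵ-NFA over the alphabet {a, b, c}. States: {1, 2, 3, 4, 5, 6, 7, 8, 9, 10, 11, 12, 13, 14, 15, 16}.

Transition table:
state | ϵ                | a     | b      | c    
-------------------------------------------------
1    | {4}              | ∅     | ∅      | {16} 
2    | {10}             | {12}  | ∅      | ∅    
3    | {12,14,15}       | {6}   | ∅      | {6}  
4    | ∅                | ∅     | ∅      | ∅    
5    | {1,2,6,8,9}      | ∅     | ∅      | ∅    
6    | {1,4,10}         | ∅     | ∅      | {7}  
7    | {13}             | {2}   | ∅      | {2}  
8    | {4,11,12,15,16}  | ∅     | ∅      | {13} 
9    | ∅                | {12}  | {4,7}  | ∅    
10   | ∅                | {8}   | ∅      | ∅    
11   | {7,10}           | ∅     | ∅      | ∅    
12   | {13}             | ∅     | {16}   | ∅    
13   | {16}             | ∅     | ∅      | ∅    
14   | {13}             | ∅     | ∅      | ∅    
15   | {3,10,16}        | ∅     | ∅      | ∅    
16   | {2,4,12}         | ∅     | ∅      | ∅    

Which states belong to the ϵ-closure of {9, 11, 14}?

{2, 4, 7, 9, 10, 11, 12, 13, 14, 16}

Start with {9, 11, 14}.
From 11 via ϵ: add 7, 10.
From 14 via ϵ: add 13.
From 13 via ϵ: add 16.
From 16 via ϵ: add 2, 4, 12.
No new states can be added; the closed set is {2, 4, 7, 9, 10, 11, 12, 13, 14, 16}.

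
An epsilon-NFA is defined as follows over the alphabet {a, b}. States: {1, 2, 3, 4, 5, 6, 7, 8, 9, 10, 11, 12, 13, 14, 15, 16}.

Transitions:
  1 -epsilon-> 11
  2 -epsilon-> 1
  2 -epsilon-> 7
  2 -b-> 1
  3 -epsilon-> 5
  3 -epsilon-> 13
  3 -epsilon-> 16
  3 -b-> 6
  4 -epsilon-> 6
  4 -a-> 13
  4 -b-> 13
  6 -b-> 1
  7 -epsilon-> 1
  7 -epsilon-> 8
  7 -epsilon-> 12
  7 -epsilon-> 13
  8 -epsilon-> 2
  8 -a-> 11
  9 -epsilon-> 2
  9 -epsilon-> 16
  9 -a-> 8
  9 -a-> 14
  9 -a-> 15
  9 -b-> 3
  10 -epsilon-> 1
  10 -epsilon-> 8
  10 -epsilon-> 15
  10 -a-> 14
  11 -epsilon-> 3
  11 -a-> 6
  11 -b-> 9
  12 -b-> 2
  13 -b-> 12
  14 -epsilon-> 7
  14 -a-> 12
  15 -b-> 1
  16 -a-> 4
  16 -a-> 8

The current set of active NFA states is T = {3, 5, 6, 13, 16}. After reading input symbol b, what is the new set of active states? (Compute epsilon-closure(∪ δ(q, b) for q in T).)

{1, 3, 5, 6, 11, 12, 13, 16}

3 on b → {6}.
6 on b → {1}.
13 on b → {12}.
No b-transition from 5, 16.
Union after reading b: {1, 6, 12}.
Now take the epsilon-closure:
From 1 via epsilon: add 11.
From 11 via epsilon: add 3.
From 3 via epsilon: add 5, 13, 16.
No new states can be added; the closed set is {1, 3, 5, 6, 11, 12, 13, 16}.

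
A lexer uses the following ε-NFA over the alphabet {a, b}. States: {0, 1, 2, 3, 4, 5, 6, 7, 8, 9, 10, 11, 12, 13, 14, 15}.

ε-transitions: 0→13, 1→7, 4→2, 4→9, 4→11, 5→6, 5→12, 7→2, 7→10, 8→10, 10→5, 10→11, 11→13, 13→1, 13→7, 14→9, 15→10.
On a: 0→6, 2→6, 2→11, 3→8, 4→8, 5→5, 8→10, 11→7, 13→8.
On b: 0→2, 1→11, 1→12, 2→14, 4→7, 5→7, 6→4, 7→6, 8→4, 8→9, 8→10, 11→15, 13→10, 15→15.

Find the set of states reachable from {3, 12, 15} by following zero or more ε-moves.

Start with {3, 12, 15}.
From 15 via ε: add 10.
From 10 via ε: add 5, 11.
From 5 via ε: add 6.
From 11 via ε: add 13.
From 13 via ε: add 1, 7.
From 7 via ε: add 2.
No new states can be added; the closed set is {1, 2, 3, 5, 6, 7, 10, 11, 12, 13, 15}.

{1, 2, 3, 5, 6, 7, 10, 11, 12, 13, 15}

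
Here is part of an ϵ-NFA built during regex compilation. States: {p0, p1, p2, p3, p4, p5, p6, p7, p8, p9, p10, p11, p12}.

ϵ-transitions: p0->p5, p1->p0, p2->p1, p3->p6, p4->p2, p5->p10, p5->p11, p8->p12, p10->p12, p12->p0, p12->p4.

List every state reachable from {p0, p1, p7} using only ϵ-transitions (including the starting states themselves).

Start with {p0, p1, p7}.
From p0 via ϵ: add p5.
From p5 via ϵ: add p10, p11.
From p10 via ϵ: add p12.
From p12 via ϵ: add p4.
From p4 via ϵ: add p2.
No new states can be added; the closed set is {p0, p1, p2, p4, p5, p7, p10, p11, p12}.

{p0, p1, p2, p4, p5, p7, p10, p11, p12}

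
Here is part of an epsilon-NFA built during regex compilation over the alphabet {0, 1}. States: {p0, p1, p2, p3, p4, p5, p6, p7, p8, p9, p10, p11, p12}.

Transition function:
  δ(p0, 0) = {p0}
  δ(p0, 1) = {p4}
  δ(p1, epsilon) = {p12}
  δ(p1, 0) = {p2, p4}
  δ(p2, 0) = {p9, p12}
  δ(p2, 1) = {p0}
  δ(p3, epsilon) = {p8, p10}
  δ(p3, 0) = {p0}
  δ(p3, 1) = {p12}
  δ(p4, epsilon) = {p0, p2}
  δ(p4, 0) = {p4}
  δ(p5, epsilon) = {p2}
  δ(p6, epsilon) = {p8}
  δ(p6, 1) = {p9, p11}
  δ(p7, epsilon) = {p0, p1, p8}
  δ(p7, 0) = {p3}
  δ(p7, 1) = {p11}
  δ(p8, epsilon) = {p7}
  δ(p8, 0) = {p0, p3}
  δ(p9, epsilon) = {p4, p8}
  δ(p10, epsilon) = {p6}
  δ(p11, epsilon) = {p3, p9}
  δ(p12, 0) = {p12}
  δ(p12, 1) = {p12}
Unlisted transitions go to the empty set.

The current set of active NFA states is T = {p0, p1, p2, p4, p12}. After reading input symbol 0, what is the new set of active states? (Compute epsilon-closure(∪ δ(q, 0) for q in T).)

{p0, p1, p2, p4, p7, p8, p9, p12}

p0 on 0 → {p0}.
p1 on 0 → {p2, p4}.
p2 on 0 → {p9, p12}.
p4 on 0 → {p4}.
p12 on 0 → {p12}.
Union after reading 0: {p0, p2, p4, p9, p12}.
Now take the epsilon-closure:
From p9 via epsilon: add p8.
From p8 via epsilon: add p7.
From p7 via epsilon: add p1.
No new states can be added; the closed set is {p0, p1, p2, p4, p7, p8, p9, p12}.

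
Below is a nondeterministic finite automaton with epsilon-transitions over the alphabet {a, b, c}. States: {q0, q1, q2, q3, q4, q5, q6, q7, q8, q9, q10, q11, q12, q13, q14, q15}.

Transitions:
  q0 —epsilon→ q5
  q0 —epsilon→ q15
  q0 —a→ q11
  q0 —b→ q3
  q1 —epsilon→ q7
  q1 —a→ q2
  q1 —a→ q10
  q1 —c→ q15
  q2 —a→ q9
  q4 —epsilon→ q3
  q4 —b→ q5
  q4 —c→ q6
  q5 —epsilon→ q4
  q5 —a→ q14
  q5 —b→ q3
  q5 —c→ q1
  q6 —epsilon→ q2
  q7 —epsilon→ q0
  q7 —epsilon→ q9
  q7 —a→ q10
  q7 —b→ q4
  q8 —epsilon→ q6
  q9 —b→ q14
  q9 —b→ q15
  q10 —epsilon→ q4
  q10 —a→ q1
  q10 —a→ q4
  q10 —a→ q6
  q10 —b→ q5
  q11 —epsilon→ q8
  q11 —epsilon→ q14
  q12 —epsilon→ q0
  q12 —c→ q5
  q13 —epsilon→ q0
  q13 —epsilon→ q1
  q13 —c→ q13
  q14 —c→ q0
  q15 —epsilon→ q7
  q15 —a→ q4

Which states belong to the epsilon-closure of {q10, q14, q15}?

{q0, q3, q4, q5, q7, q9, q10, q14, q15}

Start with {q10, q14, q15}.
From q10 via epsilon: add q4.
From q15 via epsilon: add q7.
From q4 via epsilon: add q3.
From q7 via epsilon: add q0, q9.
From q0 via epsilon: add q5.
No new states can be added; the closed set is {q0, q3, q4, q5, q7, q9, q10, q14, q15}.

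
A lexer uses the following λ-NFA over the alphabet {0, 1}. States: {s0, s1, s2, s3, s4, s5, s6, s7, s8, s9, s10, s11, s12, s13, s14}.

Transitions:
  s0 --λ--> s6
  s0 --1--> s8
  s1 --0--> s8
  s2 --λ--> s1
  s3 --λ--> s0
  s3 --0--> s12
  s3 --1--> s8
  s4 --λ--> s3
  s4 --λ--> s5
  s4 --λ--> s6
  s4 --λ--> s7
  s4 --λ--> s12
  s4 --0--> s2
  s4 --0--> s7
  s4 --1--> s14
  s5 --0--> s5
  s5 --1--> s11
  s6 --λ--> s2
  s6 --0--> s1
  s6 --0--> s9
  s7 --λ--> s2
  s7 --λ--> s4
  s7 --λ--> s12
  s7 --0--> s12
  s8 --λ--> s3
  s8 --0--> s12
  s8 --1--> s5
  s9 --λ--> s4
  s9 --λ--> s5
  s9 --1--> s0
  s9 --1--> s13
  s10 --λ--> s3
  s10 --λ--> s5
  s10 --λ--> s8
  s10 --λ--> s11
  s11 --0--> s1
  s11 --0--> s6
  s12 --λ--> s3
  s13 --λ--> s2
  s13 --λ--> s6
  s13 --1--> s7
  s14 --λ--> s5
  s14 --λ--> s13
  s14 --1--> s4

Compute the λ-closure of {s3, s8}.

{s0, s1, s2, s3, s6, s8}

Start with {s3, s8}.
From s3 via λ: add s0.
From s0 via λ: add s6.
From s6 via λ: add s2.
From s2 via λ: add s1.
No new states can be added; the closed set is {s0, s1, s2, s3, s6, s8}.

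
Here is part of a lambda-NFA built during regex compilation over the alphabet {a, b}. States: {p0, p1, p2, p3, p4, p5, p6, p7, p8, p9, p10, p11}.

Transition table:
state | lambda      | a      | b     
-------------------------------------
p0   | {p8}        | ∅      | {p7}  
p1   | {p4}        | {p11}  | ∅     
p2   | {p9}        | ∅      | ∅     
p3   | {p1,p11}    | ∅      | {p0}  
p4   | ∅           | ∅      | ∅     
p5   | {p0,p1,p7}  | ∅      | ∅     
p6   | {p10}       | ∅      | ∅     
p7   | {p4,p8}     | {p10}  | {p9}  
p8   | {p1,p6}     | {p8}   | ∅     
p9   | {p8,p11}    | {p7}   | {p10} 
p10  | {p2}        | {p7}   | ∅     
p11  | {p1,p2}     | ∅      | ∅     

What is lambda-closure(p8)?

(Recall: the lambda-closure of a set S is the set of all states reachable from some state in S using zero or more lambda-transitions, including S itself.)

{p1, p2, p4, p6, p8, p9, p10, p11}

Start with {p8}.
From p8 via lambda: add p1, p6.
From p1 via lambda: add p4.
From p6 via lambda: add p10.
From p10 via lambda: add p2.
From p2 via lambda: add p9.
From p9 via lambda: add p11.
No new states can be added; the closed set is {p1, p2, p4, p6, p8, p9, p10, p11}.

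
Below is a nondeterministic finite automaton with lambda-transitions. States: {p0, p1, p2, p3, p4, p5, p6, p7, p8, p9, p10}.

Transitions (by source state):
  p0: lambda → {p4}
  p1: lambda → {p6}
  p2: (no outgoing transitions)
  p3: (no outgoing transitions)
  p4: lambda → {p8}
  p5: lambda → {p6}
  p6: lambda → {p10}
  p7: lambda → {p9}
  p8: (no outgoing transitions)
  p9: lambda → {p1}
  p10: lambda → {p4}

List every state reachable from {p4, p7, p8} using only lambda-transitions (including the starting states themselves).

Start with {p4, p7, p8}.
From p7 via lambda: add p9.
From p9 via lambda: add p1.
From p1 via lambda: add p6.
From p6 via lambda: add p10.
No new states can be added; the closed set is {p1, p4, p6, p7, p8, p9, p10}.

{p1, p4, p6, p7, p8, p9, p10}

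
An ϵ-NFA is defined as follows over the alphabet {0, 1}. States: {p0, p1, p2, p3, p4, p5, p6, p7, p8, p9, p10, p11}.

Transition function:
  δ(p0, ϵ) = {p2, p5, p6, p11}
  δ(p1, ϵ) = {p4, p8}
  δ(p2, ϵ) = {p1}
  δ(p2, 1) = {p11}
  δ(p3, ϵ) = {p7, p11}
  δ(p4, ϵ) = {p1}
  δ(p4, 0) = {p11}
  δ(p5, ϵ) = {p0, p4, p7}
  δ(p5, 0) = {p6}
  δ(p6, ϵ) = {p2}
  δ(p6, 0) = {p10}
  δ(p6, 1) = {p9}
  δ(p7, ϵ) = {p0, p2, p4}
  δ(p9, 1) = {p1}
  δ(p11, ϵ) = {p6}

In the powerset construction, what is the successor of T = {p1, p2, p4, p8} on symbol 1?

{p1, p2, p4, p6, p8, p11}

p2 on 1 → {p11}.
No 1-transition from p1, p4, p8.
Union after reading 1: {p11}.
Now take the ϵ-closure:
From p11 via ϵ: add p6.
From p6 via ϵ: add p2.
From p2 via ϵ: add p1.
From p1 via ϵ: add p4, p8.
No new states can be added; the closed set is {p1, p2, p4, p6, p8, p11}.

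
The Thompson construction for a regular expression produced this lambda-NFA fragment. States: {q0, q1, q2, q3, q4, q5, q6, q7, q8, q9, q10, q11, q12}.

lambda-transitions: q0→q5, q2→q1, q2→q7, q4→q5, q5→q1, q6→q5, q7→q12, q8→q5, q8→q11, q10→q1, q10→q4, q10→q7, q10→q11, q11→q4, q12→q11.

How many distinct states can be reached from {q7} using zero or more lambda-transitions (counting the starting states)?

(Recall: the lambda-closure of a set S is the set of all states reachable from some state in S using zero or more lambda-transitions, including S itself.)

Start with {q7}.
From q7 via lambda: add q12.
From q12 via lambda: add q11.
From q11 via lambda: add q4.
From q4 via lambda: add q5.
From q5 via lambda: add q1.
lambda-closure = {q1, q4, q5, q7, q11, q12}, which has 6 states.

6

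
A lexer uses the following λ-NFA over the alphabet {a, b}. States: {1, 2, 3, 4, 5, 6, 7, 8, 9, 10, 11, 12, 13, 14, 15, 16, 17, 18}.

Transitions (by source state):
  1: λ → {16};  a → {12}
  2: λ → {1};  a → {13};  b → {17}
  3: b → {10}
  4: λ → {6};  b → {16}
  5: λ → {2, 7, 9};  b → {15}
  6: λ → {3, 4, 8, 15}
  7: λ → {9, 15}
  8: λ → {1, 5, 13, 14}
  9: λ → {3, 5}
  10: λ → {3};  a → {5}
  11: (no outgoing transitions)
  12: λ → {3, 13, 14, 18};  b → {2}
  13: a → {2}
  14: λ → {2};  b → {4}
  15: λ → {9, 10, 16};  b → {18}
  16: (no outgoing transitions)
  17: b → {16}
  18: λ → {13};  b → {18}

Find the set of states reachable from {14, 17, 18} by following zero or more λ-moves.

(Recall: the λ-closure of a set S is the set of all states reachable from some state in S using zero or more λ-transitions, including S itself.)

Start with {14, 17, 18}.
From 14 via λ: add 2.
From 18 via λ: add 13.
From 2 via λ: add 1.
From 1 via λ: add 16.
No new states can be added; the closed set is {1, 2, 13, 14, 16, 17, 18}.

{1, 2, 13, 14, 16, 17, 18}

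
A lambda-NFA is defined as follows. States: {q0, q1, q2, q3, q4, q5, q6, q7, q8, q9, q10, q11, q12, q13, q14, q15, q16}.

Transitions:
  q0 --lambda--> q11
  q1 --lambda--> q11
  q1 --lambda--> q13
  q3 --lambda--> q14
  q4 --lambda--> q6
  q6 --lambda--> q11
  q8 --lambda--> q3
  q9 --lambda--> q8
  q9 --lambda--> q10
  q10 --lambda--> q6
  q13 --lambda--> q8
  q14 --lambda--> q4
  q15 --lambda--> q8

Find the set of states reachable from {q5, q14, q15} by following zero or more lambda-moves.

Start with {q5, q14, q15}.
From q14 via lambda: add q4.
From q15 via lambda: add q8.
From q4 via lambda: add q6.
From q8 via lambda: add q3.
From q6 via lambda: add q11.
No new states can be added; the closed set is {q3, q4, q5, q6, q8, q11, q14, q15}.

{q3, q4, q5, q6, q8, q11, q14, q15}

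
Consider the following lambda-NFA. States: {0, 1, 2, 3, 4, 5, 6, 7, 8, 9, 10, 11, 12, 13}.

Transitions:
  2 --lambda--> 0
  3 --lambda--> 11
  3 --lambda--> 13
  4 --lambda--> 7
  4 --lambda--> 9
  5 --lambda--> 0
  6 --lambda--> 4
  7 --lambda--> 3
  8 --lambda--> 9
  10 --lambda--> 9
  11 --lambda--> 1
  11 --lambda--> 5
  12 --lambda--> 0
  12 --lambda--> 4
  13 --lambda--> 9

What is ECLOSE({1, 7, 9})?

{0, 1, 3, 5, 7, 9, 11, 13}

Start with {1, 7, 9}.
From 7 via lambda: add 3.
From 3 via lambda: add 11, 13.
From 11 via lambda: add 5.
From 5 via lambda: add 0.
No new states can be added; the closed set is {0, 1, 3, 5, 7, 9, 11, 13}.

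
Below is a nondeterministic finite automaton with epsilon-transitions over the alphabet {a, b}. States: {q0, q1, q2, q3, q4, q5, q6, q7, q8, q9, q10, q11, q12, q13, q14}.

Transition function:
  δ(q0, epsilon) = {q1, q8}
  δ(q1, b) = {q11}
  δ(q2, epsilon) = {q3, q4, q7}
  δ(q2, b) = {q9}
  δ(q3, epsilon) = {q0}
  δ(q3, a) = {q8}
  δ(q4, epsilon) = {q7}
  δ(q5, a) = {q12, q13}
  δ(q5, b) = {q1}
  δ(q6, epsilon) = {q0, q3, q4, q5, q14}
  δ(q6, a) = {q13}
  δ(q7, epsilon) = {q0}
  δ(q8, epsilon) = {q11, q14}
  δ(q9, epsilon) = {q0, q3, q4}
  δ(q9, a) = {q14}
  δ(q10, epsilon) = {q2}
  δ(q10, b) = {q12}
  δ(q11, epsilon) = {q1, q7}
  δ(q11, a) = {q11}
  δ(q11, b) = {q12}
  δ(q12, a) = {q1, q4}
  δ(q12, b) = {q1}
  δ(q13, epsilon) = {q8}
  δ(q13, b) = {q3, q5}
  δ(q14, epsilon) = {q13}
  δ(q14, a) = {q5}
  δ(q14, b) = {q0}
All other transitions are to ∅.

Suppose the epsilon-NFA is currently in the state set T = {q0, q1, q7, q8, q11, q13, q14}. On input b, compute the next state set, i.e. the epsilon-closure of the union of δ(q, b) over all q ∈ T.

{q0, q1, q3, q5, q7, q8, q11, q12, q13, q14}

q1 on b → {q11}.
q11 on b → {q12}.
q13 on b → {q3, q5}.
q14 on b → {q0}.
No b-transition from q0, q7, q8.
Union after reading b: {q0, q3, q5, q11, q12}.
Now take the epsilon-closure:
From q0 via epsilon: add q1, q8.
From q11 via epsilon: add q7.
From q8 via epsilon: add q14.
From q14 via epsilon: add q13.
No new states can be added; the closed set is {q0, q1, q3, q5, q7, q8, q11, q12, q13, q14}.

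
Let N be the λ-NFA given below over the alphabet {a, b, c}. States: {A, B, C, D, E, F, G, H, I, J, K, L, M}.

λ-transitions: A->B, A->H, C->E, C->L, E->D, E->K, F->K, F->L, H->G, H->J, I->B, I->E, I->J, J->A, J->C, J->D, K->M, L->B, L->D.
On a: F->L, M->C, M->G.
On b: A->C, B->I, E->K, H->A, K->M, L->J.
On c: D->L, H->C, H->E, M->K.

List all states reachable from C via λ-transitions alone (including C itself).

{B, C, D, E, K, L, M}

Start with {C}.
From C via λ: add E, L.
From E via λ: add D, K.
From L via λ: add B.
From K via λ: add M.
No new states can be added; the closed set is {B, C, D, E, K, L, M}.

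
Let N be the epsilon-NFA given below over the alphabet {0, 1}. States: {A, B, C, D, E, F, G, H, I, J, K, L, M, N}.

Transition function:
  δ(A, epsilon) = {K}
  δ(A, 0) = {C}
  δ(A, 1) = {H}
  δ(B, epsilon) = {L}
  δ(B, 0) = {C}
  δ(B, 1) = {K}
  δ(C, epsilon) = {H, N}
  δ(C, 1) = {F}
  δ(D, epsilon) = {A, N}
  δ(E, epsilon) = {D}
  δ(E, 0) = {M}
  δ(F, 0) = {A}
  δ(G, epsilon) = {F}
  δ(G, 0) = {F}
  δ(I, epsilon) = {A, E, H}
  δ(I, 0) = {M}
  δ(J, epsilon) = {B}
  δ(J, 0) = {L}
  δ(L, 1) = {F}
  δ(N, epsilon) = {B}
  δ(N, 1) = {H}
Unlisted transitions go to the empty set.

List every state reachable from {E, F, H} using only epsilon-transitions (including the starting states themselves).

Start with {E, F, H}.
From E via epsilon: add D.
From D via epsilon: add A, N.
From A via epsilon: add K.
From N via epsilon: add B.
From B via epsilon: add L.
No new states can be added; the closed set is {A, B, D, E, F, H, K, L, N}.

{A, B, D, E, F, H, K, L, N}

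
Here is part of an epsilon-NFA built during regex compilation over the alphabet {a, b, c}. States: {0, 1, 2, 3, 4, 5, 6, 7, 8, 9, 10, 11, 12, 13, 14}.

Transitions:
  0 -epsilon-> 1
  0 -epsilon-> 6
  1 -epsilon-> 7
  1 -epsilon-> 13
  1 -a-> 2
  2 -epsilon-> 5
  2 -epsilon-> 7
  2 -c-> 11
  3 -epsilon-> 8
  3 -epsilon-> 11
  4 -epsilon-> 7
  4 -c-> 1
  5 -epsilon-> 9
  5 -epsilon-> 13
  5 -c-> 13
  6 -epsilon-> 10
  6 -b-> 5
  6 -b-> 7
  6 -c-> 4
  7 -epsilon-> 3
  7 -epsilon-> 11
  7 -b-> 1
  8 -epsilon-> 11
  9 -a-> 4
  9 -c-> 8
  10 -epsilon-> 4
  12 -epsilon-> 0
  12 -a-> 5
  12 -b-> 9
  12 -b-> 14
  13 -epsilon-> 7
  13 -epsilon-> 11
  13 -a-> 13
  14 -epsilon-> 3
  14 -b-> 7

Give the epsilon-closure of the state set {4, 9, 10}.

{3, 4, 7, 8, 9, 10, 11}

Start with {4, 9, 10}.
From 4 via epsilon: add 7.
From 7 via epsilon: add 3, 11.
From 3 via epsilon: add 8.
No new states can be added; the closed set is {3, 4, 7, 8, 9, 10, 11}.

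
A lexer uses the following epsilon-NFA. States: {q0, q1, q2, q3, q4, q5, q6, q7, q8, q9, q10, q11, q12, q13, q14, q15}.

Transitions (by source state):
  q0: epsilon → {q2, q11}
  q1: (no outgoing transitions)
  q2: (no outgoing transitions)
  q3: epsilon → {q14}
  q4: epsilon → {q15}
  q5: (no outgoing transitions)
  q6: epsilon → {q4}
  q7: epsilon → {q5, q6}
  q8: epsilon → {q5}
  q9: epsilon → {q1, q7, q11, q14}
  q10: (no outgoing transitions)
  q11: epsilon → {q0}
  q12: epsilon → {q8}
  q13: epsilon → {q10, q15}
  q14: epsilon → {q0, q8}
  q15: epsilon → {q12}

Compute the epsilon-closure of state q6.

{q4, q5, q6, q8, q12, q15}

Start with {q6}.
From q6 via epsilon: add q4.
From q4 via epsilon: add q15.
From q15 via epsilon: add q12.
From q12 via epsilon: add q8.
From q8 via epsilon: add q5.
No new states can be added; the closed set is {q4, q5, q6, q8, q12, q15}.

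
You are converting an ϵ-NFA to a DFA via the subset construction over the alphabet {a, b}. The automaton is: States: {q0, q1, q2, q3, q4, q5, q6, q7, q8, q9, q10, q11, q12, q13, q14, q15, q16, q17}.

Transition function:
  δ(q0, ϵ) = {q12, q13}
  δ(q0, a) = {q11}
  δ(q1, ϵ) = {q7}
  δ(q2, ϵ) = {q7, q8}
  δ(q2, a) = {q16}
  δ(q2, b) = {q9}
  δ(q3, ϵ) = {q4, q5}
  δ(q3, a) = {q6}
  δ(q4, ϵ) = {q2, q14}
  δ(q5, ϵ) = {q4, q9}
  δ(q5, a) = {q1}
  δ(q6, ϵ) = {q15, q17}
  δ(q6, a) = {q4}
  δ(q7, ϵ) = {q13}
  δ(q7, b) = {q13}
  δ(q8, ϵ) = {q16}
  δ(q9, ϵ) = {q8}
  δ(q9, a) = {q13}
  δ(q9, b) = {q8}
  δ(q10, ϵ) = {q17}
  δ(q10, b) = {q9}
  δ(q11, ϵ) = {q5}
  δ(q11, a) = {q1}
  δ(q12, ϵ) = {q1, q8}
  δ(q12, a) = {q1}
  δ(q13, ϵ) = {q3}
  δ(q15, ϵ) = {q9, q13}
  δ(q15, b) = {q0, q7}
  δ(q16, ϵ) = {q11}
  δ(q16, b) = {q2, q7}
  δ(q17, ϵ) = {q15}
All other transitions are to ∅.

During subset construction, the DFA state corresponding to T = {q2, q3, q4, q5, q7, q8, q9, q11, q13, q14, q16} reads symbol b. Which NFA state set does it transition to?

q2 on b → {q9}.
q7 on b → {q13}.
q9 on b → {q8}.
q16 on b → {q2, q7}.
No b-transition from q3, q4, q5, q8, q11, q13, q14.
Union after reading b: {q2, q7, q8, q9, q13}.
Now take the ϵ-closure:
From q8 via ϵ: add q16.
From q13 via ϵ: add q3.
From q3 via ϵ: add q4, q5.
From q16 via ϵ: add q11.
From q4 via ϵ: add q14.
No new states can be added; the closed set is {q2, q3, q4, q5, q7, q8, q9, q11, q13, q14, q16}.

{q2, q3, q4, q5, q7, q8, q9, q11, q13, q14, q16}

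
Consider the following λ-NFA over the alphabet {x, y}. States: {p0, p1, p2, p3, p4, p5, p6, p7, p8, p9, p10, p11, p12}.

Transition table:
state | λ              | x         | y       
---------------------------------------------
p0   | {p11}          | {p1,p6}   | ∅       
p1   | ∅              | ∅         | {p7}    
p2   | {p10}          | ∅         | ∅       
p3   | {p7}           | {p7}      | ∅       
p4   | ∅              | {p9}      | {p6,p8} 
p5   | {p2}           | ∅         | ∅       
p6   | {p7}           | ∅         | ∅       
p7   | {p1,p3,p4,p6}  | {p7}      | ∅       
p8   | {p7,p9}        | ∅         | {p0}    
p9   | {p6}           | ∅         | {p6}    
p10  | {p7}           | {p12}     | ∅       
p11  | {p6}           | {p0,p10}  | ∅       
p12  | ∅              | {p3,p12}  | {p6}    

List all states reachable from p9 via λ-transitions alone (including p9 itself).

{p1, p3, p4, p6, p7, p9}

Start with {p9}.
From p9 via λ: add p6.
From p6 via λ: add p7.
From p7 via λ: add p1, p3, p4.
No new states can be added; the closed set is {p1, p3, p4, p6, p7, p9}.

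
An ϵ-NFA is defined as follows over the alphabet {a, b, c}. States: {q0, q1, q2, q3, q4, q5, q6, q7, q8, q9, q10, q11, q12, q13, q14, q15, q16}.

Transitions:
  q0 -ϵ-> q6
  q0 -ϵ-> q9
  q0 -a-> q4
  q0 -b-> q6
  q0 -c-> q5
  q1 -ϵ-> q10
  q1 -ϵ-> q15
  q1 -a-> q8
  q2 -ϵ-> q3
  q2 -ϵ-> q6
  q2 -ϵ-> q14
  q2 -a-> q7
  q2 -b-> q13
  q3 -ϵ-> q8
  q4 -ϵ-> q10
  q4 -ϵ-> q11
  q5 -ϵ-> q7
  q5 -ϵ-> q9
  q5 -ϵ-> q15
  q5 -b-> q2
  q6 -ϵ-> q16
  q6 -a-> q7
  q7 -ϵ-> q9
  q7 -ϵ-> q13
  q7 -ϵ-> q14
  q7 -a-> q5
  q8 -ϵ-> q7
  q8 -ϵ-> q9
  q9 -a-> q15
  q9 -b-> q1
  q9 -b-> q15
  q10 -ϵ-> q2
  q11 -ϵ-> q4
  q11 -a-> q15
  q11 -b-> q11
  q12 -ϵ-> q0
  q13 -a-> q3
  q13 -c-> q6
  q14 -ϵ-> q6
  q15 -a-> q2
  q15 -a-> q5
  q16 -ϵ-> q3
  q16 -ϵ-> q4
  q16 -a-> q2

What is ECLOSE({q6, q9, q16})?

{q2, q3, q4, q6, q7, q8, q9, q10, q11, q13, q14, q16}

Start with {q6, q9, q16}.
From q16 via ϵ: add q3, q4.
From q3 via ϵ: add q8.
From q4 via ϵ: add q10, q11.
From q8 via ϵ: add q7.
From q10 via ϵ: add q2.
From q2 via ϵ: add q14.
From q7 via ϵ: add q13.
No new states can be added; the closed set is {q2, q3, q4, q6, q7, q8, q9, q10, q11, q13, q14, q16}.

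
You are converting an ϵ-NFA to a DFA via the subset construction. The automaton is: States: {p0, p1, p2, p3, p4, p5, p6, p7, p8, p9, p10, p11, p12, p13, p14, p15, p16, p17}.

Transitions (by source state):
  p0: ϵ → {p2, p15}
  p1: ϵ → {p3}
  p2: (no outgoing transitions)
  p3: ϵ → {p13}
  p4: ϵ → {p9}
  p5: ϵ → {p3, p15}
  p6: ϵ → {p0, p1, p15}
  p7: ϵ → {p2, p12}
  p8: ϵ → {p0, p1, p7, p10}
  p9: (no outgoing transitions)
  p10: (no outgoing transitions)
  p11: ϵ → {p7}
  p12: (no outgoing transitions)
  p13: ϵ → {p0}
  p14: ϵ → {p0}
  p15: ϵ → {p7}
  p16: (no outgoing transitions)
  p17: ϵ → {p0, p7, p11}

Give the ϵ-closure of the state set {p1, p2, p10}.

Start with {p1, p2, p10}.
From p1 via ϵ: add p3.
From p3 via ϵ: add p13.
From p13 via ϵ: add p0.
From p0 via ϵ: add p15.
From p15 via ϵ: add p7.
From p7 via ϵ: add p12.
No new states can be added; the closed set is {p0, p1, p2, p3, p7, p10, p12, p13, p15}.

{p0, p1, p2, p3, p7, p10, p12, p13, p15}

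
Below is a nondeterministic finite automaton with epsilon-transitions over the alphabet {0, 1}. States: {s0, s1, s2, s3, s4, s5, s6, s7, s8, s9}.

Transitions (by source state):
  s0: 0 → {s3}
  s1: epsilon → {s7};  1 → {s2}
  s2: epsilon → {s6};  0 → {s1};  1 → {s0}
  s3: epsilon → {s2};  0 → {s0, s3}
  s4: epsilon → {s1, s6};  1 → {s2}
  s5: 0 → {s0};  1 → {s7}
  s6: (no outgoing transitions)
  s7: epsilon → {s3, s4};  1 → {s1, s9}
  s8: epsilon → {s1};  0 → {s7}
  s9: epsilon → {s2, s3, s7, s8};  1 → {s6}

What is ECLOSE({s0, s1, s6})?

{s0, s1, s2, s3, s4, s6, s7}

Start with {s0, s1, s6}.
From s1 via epsilon: add s7.
From s7 via epsilon: add s3, s4.
From s3 via epsilon: add s2.
No new states can be added; the closed set is {s0, s1, s2, s3, s4, s6, s7}.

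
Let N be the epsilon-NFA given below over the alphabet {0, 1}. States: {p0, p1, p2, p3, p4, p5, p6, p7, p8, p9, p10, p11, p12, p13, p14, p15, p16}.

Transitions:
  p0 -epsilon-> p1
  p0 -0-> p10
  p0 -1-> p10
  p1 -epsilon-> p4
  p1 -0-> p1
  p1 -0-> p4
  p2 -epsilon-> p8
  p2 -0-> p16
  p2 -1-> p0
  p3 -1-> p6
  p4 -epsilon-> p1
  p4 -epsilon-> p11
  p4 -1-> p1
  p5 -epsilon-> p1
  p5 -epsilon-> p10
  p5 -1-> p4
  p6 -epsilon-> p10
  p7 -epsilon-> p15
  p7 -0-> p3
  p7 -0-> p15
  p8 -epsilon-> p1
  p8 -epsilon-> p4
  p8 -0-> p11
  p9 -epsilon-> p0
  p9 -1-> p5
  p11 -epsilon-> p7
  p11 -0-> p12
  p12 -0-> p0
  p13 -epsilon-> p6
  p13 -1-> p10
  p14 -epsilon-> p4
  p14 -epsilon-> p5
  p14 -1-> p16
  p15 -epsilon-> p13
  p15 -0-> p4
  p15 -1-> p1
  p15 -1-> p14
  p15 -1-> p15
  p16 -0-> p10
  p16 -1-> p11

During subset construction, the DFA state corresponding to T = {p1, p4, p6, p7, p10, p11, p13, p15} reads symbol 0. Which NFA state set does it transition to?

{p1, p3, p4, p6, p7, p10, p11, p12, p13, p15}

p1 on 0 → {p1, p4}.
p7 on 0 → {p3, p15}.
p11 on 0 → {p12}.
p15 on 0 → {p4}.
No 0-transition from p4, p6, p10, p13.
Union after reading 0: {p1, p3, p4, p12, p15}.
Now take the epsilon-closure:
From p4 via epsilon: add p11.
From p15 via epsilon: add p13.
From p11 via epsilon: add p7.
From p13 via epsilon: add p6.
From p6 via epsilon: add p10.
No new states can be added; the closed set is {p1, p3, p4, p6, p7, p10, p11, p12, p13, p15}.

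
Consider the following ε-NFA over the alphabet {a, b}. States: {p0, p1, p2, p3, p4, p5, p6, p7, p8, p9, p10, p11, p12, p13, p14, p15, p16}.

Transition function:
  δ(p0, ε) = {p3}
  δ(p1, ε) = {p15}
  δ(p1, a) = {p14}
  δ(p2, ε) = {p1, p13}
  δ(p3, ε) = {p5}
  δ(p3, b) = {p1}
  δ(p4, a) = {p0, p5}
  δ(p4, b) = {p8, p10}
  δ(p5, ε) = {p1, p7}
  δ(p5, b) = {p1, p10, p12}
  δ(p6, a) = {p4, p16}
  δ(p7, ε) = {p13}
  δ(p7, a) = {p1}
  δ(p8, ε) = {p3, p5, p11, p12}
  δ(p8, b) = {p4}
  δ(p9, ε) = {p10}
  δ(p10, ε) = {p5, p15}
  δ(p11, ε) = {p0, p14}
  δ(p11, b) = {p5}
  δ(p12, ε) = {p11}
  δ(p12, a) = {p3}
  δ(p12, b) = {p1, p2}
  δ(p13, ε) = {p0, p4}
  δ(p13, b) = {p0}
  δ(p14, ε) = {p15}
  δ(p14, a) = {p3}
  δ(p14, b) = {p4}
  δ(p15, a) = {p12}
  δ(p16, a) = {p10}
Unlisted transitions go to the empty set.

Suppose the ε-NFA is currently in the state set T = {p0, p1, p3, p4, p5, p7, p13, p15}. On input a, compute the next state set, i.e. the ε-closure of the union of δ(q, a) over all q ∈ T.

p1 on a → {p14}.
p4 on a → {p0, p5}.
p7 on a → {p1}.
p15 on a → {p12}.
No a-transition from p0, p3, p5, p13.
Union after reading a: {p0, p1, p5, p12, p14}.
Now take the ε-closure:
From p0 via ε: add p3.
From p1 via ε: add p15.
From p5 via ε: add p7.
From p12 via ε: add p11.
From p7 via ε: add p13.
From p13 via ε: add p4.
No new states can be added; the closed set is {p0, p1, p3, p4, p5, p7, p11, p12, p13, p14, p15}.

{p0, p1, p3, p4, p5, p7, p11, p12, p13, p14, p15}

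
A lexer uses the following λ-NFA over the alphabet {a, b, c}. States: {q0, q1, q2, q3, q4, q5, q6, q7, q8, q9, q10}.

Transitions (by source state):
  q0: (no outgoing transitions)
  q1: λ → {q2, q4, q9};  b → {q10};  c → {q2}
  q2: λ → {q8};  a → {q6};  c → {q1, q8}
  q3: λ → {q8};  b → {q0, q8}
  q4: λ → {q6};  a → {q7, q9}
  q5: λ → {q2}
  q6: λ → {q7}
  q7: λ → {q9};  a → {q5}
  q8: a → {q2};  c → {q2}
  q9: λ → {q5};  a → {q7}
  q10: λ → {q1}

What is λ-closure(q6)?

Start with {q6}.
From q6 via λ: add q7.
From q7 via λ: add q9.
From q9 via λ: add q5.
From q5 via λ: add q2.
From q2 via λ: add q8.
No new states can be added; the closed set is {q2, q5, q6, q7, q8, q9}.

{q2, q5, q6, q7, q8, q9}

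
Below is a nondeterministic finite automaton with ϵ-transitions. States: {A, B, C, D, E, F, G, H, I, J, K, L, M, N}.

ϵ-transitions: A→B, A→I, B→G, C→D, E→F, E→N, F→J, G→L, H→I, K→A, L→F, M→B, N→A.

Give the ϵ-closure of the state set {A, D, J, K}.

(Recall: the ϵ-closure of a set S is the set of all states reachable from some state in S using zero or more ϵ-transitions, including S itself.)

{A, B, D, F, G, I, J, K, L}

Start with {A, D, J, K}.
From A via ϵ: add B, I.
From B via ϵ: add G.
From G via ϵ: add L.
From L via ϵ: add F.
No new states can be added; the closed set is {A, B, D, F, G, I, J, K, L}.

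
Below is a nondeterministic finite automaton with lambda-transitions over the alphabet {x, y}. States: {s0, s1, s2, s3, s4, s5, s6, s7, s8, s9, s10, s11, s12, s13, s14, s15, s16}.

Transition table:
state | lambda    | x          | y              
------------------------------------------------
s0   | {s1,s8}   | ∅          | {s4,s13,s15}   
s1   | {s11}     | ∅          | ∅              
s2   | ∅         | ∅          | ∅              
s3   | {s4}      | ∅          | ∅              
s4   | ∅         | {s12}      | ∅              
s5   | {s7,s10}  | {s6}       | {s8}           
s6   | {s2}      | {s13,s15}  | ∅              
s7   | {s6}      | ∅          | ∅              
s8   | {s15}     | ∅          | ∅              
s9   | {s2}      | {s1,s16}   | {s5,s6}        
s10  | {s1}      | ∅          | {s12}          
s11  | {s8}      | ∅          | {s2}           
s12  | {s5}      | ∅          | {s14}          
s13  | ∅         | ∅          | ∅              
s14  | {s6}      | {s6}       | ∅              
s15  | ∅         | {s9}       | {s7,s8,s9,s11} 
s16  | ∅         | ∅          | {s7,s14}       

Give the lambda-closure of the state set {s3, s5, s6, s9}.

{s1, s2, s3, s4, s5, s6, s7, s8, s9, s10, s11, s15}

Start with {s3, s5, s6, s9}.
From s3 via lambda: add s4.
From s5 via lambda: add s7, s10.
From s6 via lambda: add s2.
From s10 via lambda: add s1.
From s1 via lambda: add s11.
From s11 via lambda: add s8.
From s8 via lambda: add s15.
No new states can be added; the closed set is {s1, s2, s3, s4, s5, s6, s7, s8, s9, s10, s11, s15}.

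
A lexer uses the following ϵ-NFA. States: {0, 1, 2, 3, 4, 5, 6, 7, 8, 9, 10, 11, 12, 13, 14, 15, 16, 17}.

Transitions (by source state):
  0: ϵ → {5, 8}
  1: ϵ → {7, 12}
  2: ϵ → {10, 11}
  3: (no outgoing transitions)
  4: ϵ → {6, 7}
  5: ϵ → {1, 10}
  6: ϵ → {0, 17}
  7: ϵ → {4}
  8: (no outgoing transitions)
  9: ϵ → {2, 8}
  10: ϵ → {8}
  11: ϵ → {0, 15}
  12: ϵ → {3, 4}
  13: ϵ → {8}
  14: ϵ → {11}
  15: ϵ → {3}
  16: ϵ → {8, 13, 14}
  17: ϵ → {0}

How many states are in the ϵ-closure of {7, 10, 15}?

12

Start with {7, 10, 15}.
From 7 via ϵ: add 4.
From 10 via ϵ: add 8.
From 15 via ϵ: add 3.
From 4 via ϵ: add 6.
From 6 via ϵ: add 0, 17.
From 0 via ϵ: add 5.
From 5 via ϵ: add 1.
From 1 via ϵ: add 12.
ϵ-closure = {0, 1, 3, 4, 5, 6, 7, 8, 10, 12, 15, 17}, which has 12 states.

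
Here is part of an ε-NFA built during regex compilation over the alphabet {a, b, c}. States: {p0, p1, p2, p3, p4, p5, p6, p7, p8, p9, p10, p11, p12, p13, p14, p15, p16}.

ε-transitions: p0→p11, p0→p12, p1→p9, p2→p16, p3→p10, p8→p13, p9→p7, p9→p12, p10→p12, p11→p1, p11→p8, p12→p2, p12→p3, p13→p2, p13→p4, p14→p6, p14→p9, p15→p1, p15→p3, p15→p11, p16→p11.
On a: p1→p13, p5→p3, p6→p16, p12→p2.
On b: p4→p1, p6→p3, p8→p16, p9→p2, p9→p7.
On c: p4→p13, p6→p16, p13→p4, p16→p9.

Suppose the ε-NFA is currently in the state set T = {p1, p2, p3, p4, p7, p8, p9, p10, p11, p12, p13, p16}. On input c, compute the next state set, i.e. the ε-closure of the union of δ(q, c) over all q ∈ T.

p4 on c → {p13}.
p13 on c → {p4}.
p16 on c → {p9}.
No c-transition from p1, p2, p3, p7, p8, p9, p10, p11, p12.
Union after reading c: {p4, p9, p13}.
Now take the ε-closure:
From p9 via ε: add p7, p12.
From p13 via ε: add p2.
From p2 via ε: add p16.
From p12 via ε: add p3.
From p3 via ε: add p10.
From p16 via ε: add p11.
From p11 via ε: add p1, p8.
No new states can be added; the closed set is {p1, p2, p3, p4, p7, p8, p9, p10, p11, p12, p13, p16}.

{p1, p2, p3, p4, p7, p8, p9, p10, p11, p12, p13, p16}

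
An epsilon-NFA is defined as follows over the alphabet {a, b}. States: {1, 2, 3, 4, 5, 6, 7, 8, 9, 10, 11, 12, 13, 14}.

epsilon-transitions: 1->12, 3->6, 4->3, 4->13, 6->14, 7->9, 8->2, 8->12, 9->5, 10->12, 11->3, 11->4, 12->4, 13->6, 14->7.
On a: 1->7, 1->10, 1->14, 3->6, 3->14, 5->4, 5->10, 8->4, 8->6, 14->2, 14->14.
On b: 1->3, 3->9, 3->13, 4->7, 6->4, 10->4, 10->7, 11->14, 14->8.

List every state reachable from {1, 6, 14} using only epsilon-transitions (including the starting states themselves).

{1, 3, 4, 5, 6, 7, 9, 12, 13, 14}

Start with {1, 6, 14}.
From 1 via epsilon: add 12.
From 14 via epsilon: add 7.
From 7 via epsilon: add 9.
From 12 via epsilon: add 4.
From 4 via epsilon: add 3, 13.
From 9 via epsilon: add 5.
No new states can be added; the closed set is {1, 3, 4, 5, 6, 7, 9, 12, 13, 14}.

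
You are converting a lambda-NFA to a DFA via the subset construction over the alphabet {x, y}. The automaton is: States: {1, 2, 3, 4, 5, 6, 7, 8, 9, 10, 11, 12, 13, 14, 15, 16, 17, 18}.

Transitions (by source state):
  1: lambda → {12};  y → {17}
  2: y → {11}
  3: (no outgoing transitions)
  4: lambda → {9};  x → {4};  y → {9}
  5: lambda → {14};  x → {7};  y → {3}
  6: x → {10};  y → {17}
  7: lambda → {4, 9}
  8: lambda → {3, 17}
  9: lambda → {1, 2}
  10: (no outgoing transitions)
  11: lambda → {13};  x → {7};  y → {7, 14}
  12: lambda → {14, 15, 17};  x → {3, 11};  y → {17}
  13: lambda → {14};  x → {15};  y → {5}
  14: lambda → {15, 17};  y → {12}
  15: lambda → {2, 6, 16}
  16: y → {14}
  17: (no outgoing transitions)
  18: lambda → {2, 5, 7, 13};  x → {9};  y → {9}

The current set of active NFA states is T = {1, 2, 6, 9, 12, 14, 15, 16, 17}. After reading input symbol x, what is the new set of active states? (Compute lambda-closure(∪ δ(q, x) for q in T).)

6 on x → {10}.
12 on x → {3, 11}.
No x-transition from 1, 2, 9, 14, 15, 16, 17.
Union after reading x: {3, 10, 11}.
Now take the lambda-closure:
From 11 via lambda: add 13.
From 13 via lambda: add 14.
From 14 via lambda: add 15, 17.
From 15 via lambda: add 2, 6, 16.
No new states can be added; the closed set is {2, 3, 6, 10, 11, 13, 14, 15, 16, 17}.

{2, 3, 6, 10, 11, 13, 14, 15, 16, 17}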